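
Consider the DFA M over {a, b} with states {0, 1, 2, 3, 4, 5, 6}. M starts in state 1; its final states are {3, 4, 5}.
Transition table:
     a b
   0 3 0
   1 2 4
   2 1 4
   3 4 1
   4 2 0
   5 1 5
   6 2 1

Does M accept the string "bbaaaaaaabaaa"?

rejected

1 --b--> 4
4 --b--> 0
0 --a--> 3
3 --a--> 4
4 --a--> 2
2 --a--> 1
1 --a--> 2
2 --a--> 1
1 --a--> 2
2 --b--> 4
4 --a--> 2
2 --a--> 1
1 --a--> 2
End in state 2, which is not an accepting state.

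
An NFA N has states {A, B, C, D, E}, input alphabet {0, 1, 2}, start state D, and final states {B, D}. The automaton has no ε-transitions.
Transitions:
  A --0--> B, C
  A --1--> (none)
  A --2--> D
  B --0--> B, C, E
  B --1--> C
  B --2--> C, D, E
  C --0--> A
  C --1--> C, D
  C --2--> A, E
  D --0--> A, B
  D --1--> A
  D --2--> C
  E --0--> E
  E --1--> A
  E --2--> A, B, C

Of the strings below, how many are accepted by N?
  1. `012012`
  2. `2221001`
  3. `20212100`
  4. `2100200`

`012012`: accepted
`2221001`: accepted
`20212100`: accepted
`2100200`: accepted

4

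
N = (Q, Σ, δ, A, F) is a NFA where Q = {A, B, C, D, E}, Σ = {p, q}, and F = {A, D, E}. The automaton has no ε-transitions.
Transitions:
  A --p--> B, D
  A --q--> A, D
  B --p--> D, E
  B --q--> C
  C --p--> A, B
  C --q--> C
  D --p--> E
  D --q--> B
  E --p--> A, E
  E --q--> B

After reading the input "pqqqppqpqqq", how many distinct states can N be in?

Start: {A}
read p: {B, D}
read q: {B, C}
read q: {C}
read q: {C}
read p: {A, B}
read p: {B, D, E}
read q: {B, C}
read p: {A, B, D, E}
read q: {A, B, C, D}
read q: {A, B, C, D}
read q: {A, B, C, D}
Final reachable set {A, B, C, D} has 4 states.

4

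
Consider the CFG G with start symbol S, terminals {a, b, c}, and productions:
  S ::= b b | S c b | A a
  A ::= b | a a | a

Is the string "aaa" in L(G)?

S ⇒ Aa ⇒ aaa

yes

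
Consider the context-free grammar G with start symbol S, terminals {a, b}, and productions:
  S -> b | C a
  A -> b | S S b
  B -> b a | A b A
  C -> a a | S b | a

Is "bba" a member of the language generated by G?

yes

S ⇒ Ca ⇒ Sba ⇒ bba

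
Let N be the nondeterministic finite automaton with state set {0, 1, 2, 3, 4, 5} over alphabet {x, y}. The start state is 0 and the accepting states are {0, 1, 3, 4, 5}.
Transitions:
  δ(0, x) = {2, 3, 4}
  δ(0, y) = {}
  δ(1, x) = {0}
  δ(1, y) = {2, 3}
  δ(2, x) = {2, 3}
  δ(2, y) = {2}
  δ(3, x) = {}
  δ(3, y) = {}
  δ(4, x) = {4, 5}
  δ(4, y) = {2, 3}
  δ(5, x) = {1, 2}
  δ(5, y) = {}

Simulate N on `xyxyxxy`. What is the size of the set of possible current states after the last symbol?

Start: {0}
read x: {2, 3, 4}
read y: {2, 3}
read x: {2, 3}
read y: {2}
read x: {2, 3}
read x: {2, 3}
read y: {2}
Final reachable set {2} has 1 state.

1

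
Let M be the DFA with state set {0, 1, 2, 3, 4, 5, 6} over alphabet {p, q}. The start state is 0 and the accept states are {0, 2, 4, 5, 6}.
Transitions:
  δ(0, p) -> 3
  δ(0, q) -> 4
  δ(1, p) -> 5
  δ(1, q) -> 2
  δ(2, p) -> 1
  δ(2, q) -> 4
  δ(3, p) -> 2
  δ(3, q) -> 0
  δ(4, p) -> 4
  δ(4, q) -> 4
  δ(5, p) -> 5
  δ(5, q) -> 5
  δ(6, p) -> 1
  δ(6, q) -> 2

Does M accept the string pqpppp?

accepted

0 --p--> 3
3 --q--> 0
0 --p--> 3
3 --p--> 2
2 --p--> 1
1 --p--> 5
End in state 5, which is an accepting state.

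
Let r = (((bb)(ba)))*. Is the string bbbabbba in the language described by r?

yes

Split into 2 pieces bbba · bbba; each matches ((bb)(ba)).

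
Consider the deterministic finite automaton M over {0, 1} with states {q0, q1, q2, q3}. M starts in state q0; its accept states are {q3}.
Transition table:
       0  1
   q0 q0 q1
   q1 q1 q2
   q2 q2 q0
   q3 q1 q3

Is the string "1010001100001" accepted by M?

rejected

q0 --1--> q1
q1 --0--> q1
q1 --1--> q2
q2 --0--> q2
q2 --0--> q2
q2 --0--> q2
q2 --1--> q0
q0 --1--> q1
q1 --0--> q1
q1 --0--> q1
q1 --0--> q1
q1 --0--> q1
q1 --1--> q2
End in state q2, which is not an accepting state.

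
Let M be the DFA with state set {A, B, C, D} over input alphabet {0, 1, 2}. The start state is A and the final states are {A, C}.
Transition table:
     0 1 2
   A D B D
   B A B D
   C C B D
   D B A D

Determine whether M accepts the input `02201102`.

rejected

A --0--> D
D --2--> D
D --2--> D
D --0--> B
B --1--> B
B --1--> B
B --0--> A
A --2--> D
End in state D, which is not an accepting state.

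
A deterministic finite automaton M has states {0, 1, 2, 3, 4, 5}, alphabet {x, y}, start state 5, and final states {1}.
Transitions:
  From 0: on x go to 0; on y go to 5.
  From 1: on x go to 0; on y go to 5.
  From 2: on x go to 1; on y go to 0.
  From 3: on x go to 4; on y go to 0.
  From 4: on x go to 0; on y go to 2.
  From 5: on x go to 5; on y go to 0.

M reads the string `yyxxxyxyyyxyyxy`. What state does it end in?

5 --y--> 0
0 --y--> 5
5 --x--> 5
5 --x--> 5
5 --x--> 5
5 --y--> 0
0 --x--> 0
0 --y--> 5
5 --y--> 0
0 --y--> 5
5 --x--> 5
5 --y--> 0
0 --y--> 5
5 --x--> 5
5 --y--> 0

0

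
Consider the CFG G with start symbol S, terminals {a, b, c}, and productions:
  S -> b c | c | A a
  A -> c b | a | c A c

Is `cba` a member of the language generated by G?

S ⇒ Aa ⇒ cba

yes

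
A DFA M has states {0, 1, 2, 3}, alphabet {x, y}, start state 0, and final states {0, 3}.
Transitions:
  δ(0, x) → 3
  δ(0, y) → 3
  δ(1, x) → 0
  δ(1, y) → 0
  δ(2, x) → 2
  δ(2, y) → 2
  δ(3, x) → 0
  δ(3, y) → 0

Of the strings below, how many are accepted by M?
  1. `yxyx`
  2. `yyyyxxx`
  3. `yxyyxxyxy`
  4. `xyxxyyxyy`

4

`yxyx`: accepted
`yyyyxxx`: accepted
`yxyyxxyxy`: accepted
`xyxxyyxyy`: accepted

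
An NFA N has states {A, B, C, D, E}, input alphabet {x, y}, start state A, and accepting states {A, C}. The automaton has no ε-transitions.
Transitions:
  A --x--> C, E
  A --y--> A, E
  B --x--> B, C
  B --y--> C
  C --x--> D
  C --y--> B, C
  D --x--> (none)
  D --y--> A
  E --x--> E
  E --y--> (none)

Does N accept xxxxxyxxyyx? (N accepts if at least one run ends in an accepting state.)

rejected

Start: {A}
read x: {C, E}
read x: {D, E}
read x: {E}
read x: {E}
read x: {E}
read y: {}
The reachable set is empty and stays empty for the remaining 5 symbols.
Reachable ∩ accepting = {} — empty.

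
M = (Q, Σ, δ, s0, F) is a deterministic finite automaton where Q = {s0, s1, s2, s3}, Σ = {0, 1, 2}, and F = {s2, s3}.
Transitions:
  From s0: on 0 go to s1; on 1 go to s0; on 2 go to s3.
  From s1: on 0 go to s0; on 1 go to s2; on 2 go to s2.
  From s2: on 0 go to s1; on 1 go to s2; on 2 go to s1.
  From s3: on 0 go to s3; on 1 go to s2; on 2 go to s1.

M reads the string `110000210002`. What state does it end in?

s2

s0 --1--> s0
s0 --1--> s0
s0 --0--> s1
s1 --0--> s0
s0 --0--> s1
s1 --0--> s0
s0 --2--> s3
s3 --1--> s2
s2 --0--> s1
s1 --0--> s0
s0 --0--> s1
s1 --2--> s2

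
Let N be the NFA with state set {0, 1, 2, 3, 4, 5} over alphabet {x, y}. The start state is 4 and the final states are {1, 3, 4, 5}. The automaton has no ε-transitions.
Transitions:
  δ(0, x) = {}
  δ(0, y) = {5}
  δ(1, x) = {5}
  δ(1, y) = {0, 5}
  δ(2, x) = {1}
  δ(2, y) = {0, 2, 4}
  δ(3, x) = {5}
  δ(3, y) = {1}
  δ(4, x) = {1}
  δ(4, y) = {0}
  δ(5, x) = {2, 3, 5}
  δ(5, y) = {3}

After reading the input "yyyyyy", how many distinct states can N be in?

Start: {4}
read y: {0}
read y: {5}
read y: {3}
read y: {1}
read y: {0, 5}
read y: {3, 5}
Final reachable set {3, 5} has 2 states.

2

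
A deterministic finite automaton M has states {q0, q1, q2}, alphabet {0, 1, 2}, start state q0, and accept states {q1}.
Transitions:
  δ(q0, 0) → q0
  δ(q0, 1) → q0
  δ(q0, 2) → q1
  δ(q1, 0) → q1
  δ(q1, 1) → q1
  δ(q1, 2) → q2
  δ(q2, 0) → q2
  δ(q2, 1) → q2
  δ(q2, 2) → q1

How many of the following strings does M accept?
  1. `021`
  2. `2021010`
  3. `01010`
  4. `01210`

`021`: accepted
`2021010`: rejected
`01010`: rejected
`01210`: accepted

2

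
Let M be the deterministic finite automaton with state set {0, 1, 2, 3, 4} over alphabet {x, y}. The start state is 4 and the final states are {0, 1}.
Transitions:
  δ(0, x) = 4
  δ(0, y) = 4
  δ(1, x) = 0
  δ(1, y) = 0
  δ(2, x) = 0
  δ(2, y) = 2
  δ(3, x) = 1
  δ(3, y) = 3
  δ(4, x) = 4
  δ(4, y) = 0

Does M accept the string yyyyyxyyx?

rejected

4 --y--> 0
0 --y--> 4
4 --y--> 0
0 --y--> 4
4 --y--> 0
0 --x--> 4
4 --y--> 0
0 --y--> 4
4 --x--> 4
End in state 4, which is not an accepting state.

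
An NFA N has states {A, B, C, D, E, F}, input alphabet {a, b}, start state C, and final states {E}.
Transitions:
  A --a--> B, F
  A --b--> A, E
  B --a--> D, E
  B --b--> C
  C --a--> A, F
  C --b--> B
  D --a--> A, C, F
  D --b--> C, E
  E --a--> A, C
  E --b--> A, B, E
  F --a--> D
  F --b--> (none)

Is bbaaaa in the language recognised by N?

Start: {C}
read b: {B}
read b: {C}
read a: {A, F}
read a: {B, D, F}
read a: {A, C, D, E, F}
read a: {A, B, C, D, F}
Reachable ∩ accepting = {} — empty.

rejected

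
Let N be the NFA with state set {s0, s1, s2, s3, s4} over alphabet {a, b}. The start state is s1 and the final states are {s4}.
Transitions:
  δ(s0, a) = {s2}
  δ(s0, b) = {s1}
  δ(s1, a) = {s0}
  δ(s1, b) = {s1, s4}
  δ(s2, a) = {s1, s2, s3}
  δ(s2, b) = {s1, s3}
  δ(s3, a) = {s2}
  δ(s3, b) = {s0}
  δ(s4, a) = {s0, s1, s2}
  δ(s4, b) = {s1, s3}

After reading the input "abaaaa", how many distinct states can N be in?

4

Start: {s1}
read a: {s0}
read b: {s1}
read a: {s0}
read a: {s2}
read a: {s1, s2, s3}
read a: {s0, s1, s2, s3}
Final reachable set {s0, s1, s2, s3} has 4 states.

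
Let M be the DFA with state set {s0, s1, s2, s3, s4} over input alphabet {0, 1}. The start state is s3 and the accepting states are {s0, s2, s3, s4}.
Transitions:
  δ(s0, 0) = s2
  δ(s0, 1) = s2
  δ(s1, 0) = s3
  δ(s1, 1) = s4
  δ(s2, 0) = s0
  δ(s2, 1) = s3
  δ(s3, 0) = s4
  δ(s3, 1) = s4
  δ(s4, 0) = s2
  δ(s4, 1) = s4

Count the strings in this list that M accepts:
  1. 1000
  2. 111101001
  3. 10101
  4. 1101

4

1000: accepted
111101001: accepted
10101: accepted
1101: accepted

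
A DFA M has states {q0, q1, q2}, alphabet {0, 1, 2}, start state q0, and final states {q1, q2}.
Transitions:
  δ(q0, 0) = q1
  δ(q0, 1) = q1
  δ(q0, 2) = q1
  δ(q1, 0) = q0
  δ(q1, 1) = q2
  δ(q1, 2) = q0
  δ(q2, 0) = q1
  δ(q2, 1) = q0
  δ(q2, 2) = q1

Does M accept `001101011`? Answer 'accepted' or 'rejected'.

rejected

q0 --0--> q1
q1 --0--> q0
q0 --1--> q1
q1 --1--> q2
q2 --0--> q1
q1 --1--> q2
q2 --0--> q1
q1 --1--> q2
q2 --1--> q0
End in state q0, which is not an accepting state.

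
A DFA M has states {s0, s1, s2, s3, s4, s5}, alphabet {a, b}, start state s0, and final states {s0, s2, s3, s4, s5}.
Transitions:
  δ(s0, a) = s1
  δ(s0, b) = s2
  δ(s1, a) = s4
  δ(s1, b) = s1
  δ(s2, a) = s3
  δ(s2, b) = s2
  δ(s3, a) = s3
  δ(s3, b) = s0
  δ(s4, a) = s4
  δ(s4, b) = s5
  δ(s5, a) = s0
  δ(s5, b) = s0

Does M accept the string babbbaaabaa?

accepted

s0 --b--> s2
s2 --a--> s3
s3 --b--> s0
s0 --b--> s2
s2 --b--> s2
s2 --a--> s3
s3 --a--> s3
s3 --a--> s3
s3 --b--> s0
s0 --a--> s1
s1 --a--> s4
End in state s4, which is an accepting state.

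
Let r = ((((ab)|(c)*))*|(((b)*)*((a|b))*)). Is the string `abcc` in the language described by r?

The left alternative (((ab)|(c)*))* matches abcc.

yes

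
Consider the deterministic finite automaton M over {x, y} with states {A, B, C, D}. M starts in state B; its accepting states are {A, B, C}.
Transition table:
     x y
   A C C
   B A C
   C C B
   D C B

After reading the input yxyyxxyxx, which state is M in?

C

B --y--> C
C --x--> C
C --y--> B
B --y--> C
C --x--> C
C --x--> C
C --y--> B
B --x--> A
A --x--> C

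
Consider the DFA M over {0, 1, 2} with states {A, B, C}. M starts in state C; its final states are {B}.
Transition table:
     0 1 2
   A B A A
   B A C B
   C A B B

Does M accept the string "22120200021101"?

C --2--> B
B --2--> B
B --1--> C
C --2--> B
B --0--> A
A --2--> A
A --0--> B
B --0--> A
A --0--> B
B --2--> B
B --1--> C
C --1--> B
B --0--> A
A --1--> A
End in state A, which is not an accepting state.

rejected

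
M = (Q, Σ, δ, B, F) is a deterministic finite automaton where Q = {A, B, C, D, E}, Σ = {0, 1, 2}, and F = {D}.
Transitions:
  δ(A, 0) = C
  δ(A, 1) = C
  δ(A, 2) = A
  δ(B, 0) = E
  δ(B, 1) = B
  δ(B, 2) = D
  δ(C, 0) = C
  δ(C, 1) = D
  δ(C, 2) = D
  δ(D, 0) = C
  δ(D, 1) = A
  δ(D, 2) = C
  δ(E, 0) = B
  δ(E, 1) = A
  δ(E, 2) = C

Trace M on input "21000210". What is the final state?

C

B --2--> D
D --1--> A
A --0--> C
C --0--> C
C --0--> C
C --2--> D
D --1--> A
A --0--> C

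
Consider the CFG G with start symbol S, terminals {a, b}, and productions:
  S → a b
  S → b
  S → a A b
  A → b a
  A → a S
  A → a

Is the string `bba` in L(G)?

no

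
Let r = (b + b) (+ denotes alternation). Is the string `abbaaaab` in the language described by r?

Neither b nor b matches abbaaaab.

no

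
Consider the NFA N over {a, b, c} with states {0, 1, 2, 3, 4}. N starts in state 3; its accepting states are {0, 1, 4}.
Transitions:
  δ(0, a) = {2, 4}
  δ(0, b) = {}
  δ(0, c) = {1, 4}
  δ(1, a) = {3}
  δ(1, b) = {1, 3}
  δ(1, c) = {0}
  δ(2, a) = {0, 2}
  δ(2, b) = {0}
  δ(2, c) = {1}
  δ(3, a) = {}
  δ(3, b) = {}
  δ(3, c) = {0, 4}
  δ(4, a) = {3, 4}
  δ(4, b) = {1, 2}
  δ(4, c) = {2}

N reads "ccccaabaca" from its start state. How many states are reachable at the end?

Start: {3}
read c: {0, 4}
read c: {1, 2, 4}
read c: {0, 1, 2}
read c: {0, 1, 4}
read a: {2, 3, 4}
read a: {0, 2, 3, 4}
read b: {0, 1, 2}
read a: {0, 2, 3, 4}
read c: {0, 1, 2, 4}
read a: {0, 2, 3, 4}
Final reachable set {0, 2, 3, 4} has 4 states.

4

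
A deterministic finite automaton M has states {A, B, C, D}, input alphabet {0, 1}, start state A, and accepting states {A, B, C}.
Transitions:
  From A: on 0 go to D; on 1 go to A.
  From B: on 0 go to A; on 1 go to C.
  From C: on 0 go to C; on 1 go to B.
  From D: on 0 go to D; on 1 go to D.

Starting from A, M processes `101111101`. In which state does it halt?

D

A --1--> A
A --0--> D
D --1--> D
D --1--> D
D --1--> D
D --1--> D
D --1--> D
D --0--> D
D --1--> D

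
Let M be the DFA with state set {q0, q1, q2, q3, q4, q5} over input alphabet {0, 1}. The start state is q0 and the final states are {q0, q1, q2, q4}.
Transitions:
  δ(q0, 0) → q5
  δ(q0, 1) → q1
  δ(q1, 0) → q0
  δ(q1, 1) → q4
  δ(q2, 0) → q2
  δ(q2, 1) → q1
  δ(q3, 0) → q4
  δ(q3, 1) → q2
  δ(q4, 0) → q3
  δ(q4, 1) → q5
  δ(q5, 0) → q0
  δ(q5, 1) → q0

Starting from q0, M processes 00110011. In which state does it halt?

q0

q0 --0--> q5
q5 --0--> q0
q0 --1--> q1
q1 --1--> q4
q4 --0--> q3
q3 --0--> q4
q4 --1--> q5
q5 --1--> q0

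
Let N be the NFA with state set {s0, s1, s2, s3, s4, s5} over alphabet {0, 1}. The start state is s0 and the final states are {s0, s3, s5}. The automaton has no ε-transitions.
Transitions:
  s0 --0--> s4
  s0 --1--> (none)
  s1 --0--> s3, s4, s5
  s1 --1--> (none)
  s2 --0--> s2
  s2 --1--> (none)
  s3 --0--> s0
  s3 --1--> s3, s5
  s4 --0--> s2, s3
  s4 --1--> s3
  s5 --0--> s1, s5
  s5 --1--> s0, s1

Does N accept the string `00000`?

accepted

Start: {s0}
read 0: {s4}
read 0: {s2, s3}
read 0: {s0, s2}
read 0: {s2, s4}
read 0: {s2, s3}
Reachable ∩ accepting = {s3} — nonempty.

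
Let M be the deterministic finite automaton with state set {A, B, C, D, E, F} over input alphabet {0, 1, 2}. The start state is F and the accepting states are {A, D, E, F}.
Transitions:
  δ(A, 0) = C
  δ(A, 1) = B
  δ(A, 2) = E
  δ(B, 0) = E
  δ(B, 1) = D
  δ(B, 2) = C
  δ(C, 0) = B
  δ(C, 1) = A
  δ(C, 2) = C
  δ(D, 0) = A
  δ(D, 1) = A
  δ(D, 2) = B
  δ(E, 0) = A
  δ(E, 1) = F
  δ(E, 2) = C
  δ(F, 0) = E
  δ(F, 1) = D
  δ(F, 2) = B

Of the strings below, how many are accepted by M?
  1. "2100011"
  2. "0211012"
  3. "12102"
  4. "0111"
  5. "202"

3

"2100011": accepted
"0211012": rejected
"12102": accepted
"0111": accepted
"202": rejected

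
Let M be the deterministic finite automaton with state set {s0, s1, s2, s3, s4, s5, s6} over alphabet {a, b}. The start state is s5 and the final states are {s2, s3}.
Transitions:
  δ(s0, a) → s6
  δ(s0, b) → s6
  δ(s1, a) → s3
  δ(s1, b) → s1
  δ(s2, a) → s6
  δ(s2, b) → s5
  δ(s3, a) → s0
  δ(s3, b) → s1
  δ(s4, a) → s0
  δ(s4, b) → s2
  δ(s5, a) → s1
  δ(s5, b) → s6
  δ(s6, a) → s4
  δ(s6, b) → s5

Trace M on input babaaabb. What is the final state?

s5

s5 --b--> s6
s6 --a--> s4
s4 --b--> s2
s2 --a--> s6
s6 --a--> s4
s4 --a--> s0
s0 --b--> s6
s6 --b--> s5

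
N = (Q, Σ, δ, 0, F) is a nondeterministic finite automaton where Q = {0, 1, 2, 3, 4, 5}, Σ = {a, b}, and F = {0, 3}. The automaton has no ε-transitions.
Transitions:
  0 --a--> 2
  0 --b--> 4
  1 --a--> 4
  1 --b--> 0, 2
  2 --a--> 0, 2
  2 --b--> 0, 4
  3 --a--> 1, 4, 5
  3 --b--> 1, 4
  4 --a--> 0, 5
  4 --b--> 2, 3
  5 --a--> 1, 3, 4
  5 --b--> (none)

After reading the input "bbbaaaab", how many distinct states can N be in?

5

Start: {0}
read b: {4}
read b: {2, 3}
read b: {0, 1, 4}
read a: {0, 2, 4, 5}
read a: {0, 1, 2, 3, 4, 5}
read a: {0, 1, 2, 3, 4, 5}
read a: {0, 1, 2, 3, 4, 5}
read b: {0, 1, 2, 3, 4}
Final reachable set {0, 1, 2, 3, 4} has 5 states.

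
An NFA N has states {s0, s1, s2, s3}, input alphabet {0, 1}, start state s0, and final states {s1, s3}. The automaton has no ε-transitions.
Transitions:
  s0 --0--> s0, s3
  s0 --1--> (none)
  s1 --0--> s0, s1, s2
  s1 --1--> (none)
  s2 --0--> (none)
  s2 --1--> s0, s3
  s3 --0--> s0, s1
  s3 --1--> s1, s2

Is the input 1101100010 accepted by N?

rejected

Start: {s0}
read 1: {}
The reachable set is empty and stays empty for the remaining 9 symbols.
Reachable ∩ accepting = {} — empty.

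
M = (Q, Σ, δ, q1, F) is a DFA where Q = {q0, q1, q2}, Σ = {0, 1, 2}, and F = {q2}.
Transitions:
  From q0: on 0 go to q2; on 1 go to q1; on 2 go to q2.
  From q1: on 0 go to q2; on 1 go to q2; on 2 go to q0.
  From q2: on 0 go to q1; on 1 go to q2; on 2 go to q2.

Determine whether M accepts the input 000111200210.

q1 --0--> q2
q2 --0--> q1
q1 --0--> q2
q2 --1--> q2
q2 --1--> q2
q2 --1--> q2
q2 --2--> q2
q2 --0--> q1
q1 --0--> q2
q2 --2--> q2
q2 --1--> q2
q2 --0--> q1
End in state q1, which is not an accepting state.

rejected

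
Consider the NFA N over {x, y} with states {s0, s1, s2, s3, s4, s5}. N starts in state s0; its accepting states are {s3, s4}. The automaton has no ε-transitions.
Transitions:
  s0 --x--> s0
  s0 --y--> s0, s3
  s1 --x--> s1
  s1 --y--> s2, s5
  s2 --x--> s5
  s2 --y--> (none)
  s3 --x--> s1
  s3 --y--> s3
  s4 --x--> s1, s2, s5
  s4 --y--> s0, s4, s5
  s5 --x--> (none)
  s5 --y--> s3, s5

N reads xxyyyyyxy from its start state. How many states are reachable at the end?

4

Start: {s0}
read x: {s0}
read x: {s0}
read y: {s0, s3}
read y: {s0, s3}
read y: {s0, s3}
read y: {s0, s3}
read y: {s0, s3}
read x: {s0, s1}
read y: {s0, s2, s3, s5}
Final reachable set {s0, s2, s3, s5} has 4 states.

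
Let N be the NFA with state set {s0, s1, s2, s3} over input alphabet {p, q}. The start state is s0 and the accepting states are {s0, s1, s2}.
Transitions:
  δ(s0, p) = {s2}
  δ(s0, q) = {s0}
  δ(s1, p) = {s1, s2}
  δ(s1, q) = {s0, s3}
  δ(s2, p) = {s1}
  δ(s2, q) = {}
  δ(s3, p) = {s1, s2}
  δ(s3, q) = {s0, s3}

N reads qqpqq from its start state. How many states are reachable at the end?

Start: {s0}
read q: {s0}
read q: {s0}
read p: {s2}
read q: {}
The reachable set is empty and stays empty for the remaining 1 symbol.
Final reachable set {} has 0 states.

0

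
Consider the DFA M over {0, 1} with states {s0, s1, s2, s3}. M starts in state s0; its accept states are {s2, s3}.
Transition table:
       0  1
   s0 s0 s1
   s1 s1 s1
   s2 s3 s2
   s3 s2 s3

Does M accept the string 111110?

rejected

s0 --1--> s1
s1 --1--> s1
s1 --1--> s1
s1 --1--> s1
s1 --1--> s1
s1 --0--> s1
End in state s1, which is not an accepting state.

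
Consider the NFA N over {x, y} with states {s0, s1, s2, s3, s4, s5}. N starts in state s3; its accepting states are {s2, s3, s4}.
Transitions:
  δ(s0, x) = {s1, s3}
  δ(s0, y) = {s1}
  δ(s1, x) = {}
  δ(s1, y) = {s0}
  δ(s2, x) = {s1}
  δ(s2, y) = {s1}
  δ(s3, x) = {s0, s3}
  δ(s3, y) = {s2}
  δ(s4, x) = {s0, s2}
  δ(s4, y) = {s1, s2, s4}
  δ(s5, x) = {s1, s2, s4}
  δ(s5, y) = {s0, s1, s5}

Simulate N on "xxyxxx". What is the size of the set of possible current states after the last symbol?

Start: {s3}
read x: {s0, s3}
read x: {s0, s1, s3}
read y: {s0, s1, s2}
read x: {s1, s3}
read x: {s0, s3}
read x: {s0, s1, s3}
Final reachable set {s0, s1, s3} has 3 states.

3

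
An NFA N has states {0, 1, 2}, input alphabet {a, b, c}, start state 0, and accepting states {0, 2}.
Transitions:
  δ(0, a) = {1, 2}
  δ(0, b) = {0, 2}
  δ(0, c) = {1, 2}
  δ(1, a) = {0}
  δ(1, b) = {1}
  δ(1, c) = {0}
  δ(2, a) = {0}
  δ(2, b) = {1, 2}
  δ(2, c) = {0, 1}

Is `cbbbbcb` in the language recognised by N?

accepted

Start: {0}
read c: {1, 2}
read b: {1, 2}
read b: {1, 2}
read b: {1, 2}
read b: {1, 2}
read c: {0, 1}
read b: {0, 1, 2}
Reachable ∩ accepting = {0, 2} — nonempty.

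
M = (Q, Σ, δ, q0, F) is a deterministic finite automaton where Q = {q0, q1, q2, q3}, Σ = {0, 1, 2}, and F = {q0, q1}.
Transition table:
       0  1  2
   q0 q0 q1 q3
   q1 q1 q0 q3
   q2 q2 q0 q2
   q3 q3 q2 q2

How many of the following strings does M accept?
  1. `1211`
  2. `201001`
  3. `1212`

2

`1211`: accepted
`201001`: accepted
`1212`: rejected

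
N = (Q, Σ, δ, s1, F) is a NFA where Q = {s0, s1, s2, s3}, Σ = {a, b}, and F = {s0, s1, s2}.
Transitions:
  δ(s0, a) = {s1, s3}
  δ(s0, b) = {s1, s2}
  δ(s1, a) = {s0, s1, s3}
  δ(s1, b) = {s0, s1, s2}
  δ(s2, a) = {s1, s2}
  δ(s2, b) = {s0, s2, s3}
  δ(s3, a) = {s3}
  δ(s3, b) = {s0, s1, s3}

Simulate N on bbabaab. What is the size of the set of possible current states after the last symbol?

4

Start: {s1}
read b: {s0, s1, s2}
read b: {s0, s1, s2, s3}
read a: {s0, s1, s2, s3}
read b: {s0, s1, s2, s3}
read a: {s0, s1, s2, s3}
read a: {s0, s1, s2, s3}
read b: {s0, s1, s2, s3}
Final reachable set {s0, s1, s2, s3} has 4 states.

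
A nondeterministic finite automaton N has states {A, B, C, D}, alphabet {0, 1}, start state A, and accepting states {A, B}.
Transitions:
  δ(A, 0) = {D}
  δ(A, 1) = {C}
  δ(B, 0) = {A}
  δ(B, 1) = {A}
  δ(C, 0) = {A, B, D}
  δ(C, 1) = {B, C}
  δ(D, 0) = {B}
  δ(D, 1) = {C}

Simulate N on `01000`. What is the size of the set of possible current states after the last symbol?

3

Start: {A}
read 0: {D}
read 1: {C}
read 0: {A, B, D}
read 0: {A, B, D}
read 0: {A, B, D}
Final reachable set {A, B, D} has 3 states.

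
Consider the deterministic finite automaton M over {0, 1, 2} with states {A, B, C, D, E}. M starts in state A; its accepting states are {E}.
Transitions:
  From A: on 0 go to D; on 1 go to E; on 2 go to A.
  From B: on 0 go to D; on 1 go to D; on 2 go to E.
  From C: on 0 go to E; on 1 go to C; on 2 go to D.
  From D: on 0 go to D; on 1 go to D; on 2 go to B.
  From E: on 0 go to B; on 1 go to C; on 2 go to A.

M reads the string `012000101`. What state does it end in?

D

A --0--> D
D --1--> D
D --2--> B
B --0--> D
D --0--> D
D --0--> D
D --1--> D
D --0--> D
D --1--> D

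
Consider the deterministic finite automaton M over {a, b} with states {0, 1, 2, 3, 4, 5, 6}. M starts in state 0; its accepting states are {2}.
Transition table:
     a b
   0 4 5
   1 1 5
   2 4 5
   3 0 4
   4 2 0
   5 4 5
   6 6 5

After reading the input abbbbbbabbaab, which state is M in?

5

0 --a--> 4
4 --b--> 0
0 --b--> 5
5 --b--> 5
5 --b--> 5
5 --b--> 5
5 --b--> 5
5 --a--> 4
4 --b--> 0
0 --b--> 5
5 --a--> 4
4 --a--> 2
2 --b--> 5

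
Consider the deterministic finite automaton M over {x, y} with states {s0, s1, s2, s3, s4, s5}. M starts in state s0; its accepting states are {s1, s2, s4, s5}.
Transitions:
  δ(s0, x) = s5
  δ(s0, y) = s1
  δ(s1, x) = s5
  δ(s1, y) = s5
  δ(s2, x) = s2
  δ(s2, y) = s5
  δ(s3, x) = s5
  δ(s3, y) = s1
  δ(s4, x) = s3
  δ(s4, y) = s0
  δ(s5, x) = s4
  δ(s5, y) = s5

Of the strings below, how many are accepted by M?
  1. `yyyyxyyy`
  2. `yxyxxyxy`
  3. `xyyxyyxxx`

2

`yyyyxyyy`: accepted
`yxyxxyxy`: accepted
`xyyxyyxxx`: rejected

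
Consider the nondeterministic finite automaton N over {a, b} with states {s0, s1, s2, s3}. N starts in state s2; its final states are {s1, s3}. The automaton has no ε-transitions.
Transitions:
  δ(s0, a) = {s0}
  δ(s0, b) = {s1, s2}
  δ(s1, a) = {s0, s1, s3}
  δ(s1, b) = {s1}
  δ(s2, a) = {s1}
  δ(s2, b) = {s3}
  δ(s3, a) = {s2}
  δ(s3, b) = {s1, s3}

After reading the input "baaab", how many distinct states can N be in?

Start: {s2}
read b: {s3}
read a: {s2}
read a: {s1}
read a: {s0, s1, s3}
read b: {s1, s2, s3}
Final reachable set {s1, s2, s3} has 3 states.

3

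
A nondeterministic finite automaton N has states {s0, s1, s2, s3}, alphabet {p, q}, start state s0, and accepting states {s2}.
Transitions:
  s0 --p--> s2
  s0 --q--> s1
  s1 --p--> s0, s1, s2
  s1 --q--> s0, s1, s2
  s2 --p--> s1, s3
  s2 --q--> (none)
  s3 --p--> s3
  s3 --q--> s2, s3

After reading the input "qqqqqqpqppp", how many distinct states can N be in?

Start: {s0}
read q: {s1}
read q: {s0, s1, s2}
read q: {s0, s1, s2}
read q: {s0, s1, s2}
read q: {s0, s1, s2}
read q: {s0, s1, s2}
read p: {s0, s1, s2, s3}
read q: {s0, s1, s2, s3}
read p: {s0, s1, s2, s3}
read p: {s0, s1, s2, s3}
read p: {s0, s1, s2, s3}
Final reachable set {s0, s1, s2, s3} has 4 states.

4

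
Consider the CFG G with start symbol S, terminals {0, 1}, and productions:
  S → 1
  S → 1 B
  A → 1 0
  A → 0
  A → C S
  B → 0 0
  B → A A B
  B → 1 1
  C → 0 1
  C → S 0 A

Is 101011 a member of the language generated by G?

yes

S ⇒ 1B ⇒ 1AAB ⇒ 10AB ⇒ 1010B ⇒ 101011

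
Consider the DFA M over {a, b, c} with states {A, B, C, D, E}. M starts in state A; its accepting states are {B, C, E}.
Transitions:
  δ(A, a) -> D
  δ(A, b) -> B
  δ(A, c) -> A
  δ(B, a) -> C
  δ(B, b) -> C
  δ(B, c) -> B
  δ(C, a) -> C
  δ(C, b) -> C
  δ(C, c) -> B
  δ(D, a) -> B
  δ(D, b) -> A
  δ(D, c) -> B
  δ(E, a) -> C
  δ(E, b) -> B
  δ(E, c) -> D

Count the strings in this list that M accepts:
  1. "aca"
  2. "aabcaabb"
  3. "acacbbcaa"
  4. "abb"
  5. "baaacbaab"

5

"aca": accepted
"aabcaabb": accepted
"acacbbcaa": accepted
"abb": accepted
"baaacbaab": accepted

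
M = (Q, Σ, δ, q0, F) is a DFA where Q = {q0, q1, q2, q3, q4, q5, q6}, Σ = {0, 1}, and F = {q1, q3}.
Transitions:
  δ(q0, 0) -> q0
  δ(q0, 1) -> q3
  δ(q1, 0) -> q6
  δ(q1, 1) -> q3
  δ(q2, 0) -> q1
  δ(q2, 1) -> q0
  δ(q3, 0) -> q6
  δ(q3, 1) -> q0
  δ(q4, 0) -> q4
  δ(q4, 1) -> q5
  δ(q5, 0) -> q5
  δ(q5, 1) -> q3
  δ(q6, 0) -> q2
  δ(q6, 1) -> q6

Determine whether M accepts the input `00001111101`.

q0 --0--> q0
q0 --0--> q0
q0 --0--> q0
q0 --0--> q0
q0 --1--> q3
q3 --1--> q0
q0 --1--> q3
q3 --1--> q0
q0 --1--> q3
q3 --0--> q6
q6 --1--> q6
End in state q6, which is not an accepting state.

rejected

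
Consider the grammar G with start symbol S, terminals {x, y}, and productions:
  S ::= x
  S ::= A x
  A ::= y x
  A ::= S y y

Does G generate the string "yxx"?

yes

S ⇒ Ax ⇒ yxx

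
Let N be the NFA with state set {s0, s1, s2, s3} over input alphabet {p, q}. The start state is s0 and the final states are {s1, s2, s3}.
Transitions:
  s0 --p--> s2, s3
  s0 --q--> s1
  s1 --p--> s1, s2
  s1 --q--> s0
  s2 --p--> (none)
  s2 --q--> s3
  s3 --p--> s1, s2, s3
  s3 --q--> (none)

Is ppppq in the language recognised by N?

accepted

Start: {s0}
read p: {s2, s3}
read p: {s1, s2, s3}
read p: {s1, s2, s3}
read p: {s1, s2, s3}
read q: {s0, s3}
Reachable ∩ accepting = {s3} — nonempty.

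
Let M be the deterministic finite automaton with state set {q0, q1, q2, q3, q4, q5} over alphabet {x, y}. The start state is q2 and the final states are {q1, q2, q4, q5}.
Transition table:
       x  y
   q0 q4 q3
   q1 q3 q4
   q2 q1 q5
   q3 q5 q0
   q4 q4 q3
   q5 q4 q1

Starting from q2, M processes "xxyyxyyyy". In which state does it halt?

q2 --x--> q1
q1 --x--> q3
q3 --y--> q0
q0 --y--> q3
q3 --x--> q5
q5 --y--> q1
q1 --y--> q4
q4 --y--> q3
q3 --y--> q0

q0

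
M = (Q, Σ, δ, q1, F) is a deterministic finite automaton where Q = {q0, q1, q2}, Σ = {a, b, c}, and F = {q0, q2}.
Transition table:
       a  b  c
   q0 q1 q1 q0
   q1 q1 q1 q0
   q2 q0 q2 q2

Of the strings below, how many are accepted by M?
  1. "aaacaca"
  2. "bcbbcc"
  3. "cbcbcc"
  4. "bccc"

"aaacaca": rejected
"bcbbcc": accepted
"cbcbcc": accepted
"bccc": accepted

3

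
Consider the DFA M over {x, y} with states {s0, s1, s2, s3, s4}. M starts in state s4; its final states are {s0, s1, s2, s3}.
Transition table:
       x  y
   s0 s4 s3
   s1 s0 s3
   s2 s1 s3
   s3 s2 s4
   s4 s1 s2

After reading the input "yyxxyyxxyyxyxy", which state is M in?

s4 --y--> s2
s2 --y--> s3
s3 --x--> s2
s2 --x--> s1
s1 --y--> s3
s3 --y--> s4
s4 --x--> s1
s1 --x--> s0
s0 --y--> s3
s3 --y--> s4
s4 --x--> s1
s1 --y--> s3
s3 --x--> s2
s2 --y--> s3

s3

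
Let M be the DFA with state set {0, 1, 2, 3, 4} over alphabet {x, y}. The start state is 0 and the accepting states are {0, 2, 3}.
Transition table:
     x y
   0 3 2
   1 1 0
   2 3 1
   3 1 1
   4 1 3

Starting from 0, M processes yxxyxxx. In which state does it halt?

1

0 --y--> 2
2 --x--> 3
3 --x--> 1
1 --y--> 0
0 --x--> 3
3 --x--> 1
1 --x--> 1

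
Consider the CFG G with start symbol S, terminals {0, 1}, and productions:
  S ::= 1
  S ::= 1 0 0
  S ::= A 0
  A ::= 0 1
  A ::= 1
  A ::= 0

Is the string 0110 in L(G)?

no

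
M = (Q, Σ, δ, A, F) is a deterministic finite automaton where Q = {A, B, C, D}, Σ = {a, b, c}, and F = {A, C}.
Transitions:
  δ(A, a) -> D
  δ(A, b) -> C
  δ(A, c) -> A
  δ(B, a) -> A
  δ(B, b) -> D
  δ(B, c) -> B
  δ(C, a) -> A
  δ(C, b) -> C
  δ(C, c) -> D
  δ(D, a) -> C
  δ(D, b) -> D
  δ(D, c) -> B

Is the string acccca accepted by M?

accepted

A --a--> D
D --c--> B
B --c--> B
B --c--> B
B --c--> B
B --a--> A
End in state A, which is an accepting state.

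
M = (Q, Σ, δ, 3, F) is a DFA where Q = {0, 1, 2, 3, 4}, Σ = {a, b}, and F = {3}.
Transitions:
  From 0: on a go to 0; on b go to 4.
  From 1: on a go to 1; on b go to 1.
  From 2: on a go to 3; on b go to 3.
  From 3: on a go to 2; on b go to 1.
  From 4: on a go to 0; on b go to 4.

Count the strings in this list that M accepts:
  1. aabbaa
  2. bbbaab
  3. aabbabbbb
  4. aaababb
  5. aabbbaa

aabbaa: rejected
bbbaab: rejected
aabbabbbb: rejected
aaababb: rejected
aabbbaa: rejected

0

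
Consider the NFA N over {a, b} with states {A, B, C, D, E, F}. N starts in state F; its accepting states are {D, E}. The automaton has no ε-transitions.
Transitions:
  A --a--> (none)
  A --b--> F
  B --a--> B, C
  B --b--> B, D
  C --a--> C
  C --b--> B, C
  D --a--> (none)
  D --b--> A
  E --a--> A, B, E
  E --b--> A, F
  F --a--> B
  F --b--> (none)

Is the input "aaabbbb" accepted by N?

Start: {F}
read a: {B}
read a: {B, C}
read a: {B, C}
read b: {B, C, D}
read b: {A, B, C, D}
read b: {A, B, C, D, F}
read b: {A, B, C, D, F}
Reachable ∩ accepting = {D} — nonempty.

accepted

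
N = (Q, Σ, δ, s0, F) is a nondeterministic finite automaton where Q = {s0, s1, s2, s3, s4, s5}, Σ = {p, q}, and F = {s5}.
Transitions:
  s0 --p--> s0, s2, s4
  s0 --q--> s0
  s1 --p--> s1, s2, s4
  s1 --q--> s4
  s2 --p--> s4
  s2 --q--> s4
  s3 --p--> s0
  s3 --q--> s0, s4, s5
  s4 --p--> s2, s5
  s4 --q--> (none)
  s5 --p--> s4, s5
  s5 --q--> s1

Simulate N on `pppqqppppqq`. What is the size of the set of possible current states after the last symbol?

Start: {s0}
read p: {s0, s2, s4}
read p: {s0, s2, s4, s5}
read p: {s0, s2, s4, s5}
read q: {s0, s1, s4}
read q: {s0, s4}
read p: {s0, s2, s4, s5}
read p: {s0, s2, s4, s5}
read p: {s0, s2, s4, s5}
read p: {s0, s2, s4, s5}
read q: {s0, s1, s4}
read q: {s0, s4}
Final reachable set {s0, s4} has 2 states.

2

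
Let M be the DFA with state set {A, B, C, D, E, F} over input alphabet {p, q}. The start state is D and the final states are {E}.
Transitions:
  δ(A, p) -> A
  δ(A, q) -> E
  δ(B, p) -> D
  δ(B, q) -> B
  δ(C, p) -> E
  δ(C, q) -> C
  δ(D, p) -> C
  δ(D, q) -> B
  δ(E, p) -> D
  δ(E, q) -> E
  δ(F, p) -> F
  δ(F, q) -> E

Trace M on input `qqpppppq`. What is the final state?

C

D --q--> B
B --q--> B
B --p--> D
D --p--> C
C --p--> E
E --p--> D
D --p--> C
C --q--> C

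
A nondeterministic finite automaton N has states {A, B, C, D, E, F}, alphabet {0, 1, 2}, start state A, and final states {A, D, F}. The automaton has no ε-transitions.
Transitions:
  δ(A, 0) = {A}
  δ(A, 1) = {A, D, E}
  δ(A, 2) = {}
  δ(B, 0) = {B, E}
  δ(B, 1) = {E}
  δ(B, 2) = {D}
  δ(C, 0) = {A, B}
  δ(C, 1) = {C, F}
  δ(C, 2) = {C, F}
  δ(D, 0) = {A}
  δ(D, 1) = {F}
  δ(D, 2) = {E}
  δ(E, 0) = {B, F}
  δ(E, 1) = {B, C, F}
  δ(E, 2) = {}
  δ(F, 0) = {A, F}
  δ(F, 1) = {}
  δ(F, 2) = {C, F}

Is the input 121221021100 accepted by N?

Start: {A}
read 1: {A, D, E}
read 2: {E}
read 1: {B, C, F}
read 2: {C, D, F}
read 2: {C, E, F}
read 1: {B, C, F}
read 0: {A, B, E, F}
read 2: {C, D, F}
read 1: {C, F}
read 1: {C, F}
read 0: {A, B, F}
read 0: {A, B, E, F}
Reachable ∩ accepting = {A, F} — nonempty.

accepted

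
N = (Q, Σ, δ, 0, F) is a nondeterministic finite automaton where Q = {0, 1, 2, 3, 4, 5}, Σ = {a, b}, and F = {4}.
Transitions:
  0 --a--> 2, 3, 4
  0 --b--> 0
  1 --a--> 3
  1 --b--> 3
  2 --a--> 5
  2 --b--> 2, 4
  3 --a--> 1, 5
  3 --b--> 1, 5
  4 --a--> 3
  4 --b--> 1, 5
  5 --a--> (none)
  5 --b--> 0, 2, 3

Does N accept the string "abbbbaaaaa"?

Start: {0}
read a: {2, 3, 4}
read b: {1, 2, 4, 5}
read b: {0, 1, 2, 3, 4, 5}
read b: {0, 1, 2, 3, 4, 5}
read b: {0, 1, 2, 3, 4, 5}
read a: {1, 2, 3, 4, 5}
read a: {1, 3, 5}
read a: {1, 3, 5}
read a: {1, 3, 5}
read a: {1, 3, 5}
Reachable ∩ accepting = {} — empty.

rejected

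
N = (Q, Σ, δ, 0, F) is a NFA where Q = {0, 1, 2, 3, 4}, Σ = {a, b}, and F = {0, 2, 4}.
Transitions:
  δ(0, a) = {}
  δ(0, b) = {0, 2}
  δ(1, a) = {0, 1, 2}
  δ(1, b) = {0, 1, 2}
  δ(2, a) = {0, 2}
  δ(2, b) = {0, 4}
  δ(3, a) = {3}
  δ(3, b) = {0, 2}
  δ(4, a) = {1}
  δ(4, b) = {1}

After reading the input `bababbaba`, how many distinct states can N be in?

3

Start: {0}
read b: {0, 2}
read a: {0, 2}
read b: {0, 2, 4}
read a: {0, 1, 2}
read b: {0, 1, 2, 4}
read b: {0, 1, 2, 4}
read a: {0, 1, 2}
read b: {0, 1, 2, 4}
read a: {0, 1, 2}
Final reachable set {0, 1, 2} has 3 states.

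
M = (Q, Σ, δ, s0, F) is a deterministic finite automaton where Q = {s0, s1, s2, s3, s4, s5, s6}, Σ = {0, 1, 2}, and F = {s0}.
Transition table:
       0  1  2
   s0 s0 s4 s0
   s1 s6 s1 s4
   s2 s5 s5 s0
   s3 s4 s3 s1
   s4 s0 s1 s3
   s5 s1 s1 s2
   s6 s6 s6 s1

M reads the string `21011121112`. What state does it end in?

s4

s0 --2--> s0
s0 --1--> s4
s4 --0--> s0
s0 --1--> s4
s4 --1--> s1
s1 --1--> s1
s1 --2--> s4
s4 --1--> s1
s1 --1--> s1
s1 --1--> s1
s1 --2--> s4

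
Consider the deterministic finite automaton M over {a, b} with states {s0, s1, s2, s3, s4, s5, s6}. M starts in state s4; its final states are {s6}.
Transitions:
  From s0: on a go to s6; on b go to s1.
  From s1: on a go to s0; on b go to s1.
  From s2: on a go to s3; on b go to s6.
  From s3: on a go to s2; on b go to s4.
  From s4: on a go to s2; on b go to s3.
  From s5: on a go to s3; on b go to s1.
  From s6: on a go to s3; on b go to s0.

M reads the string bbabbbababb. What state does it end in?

s4 --b--> s3
s3 --b--> s4
s4 --a--> s2
s2 --b--> s6
s6 --b--> s0
s0 --b--> s1
s1 --a--> s0
s0 --b--> s1
s1 --a--> s0
s0 --b--> s1
s1 --b--> s1

s1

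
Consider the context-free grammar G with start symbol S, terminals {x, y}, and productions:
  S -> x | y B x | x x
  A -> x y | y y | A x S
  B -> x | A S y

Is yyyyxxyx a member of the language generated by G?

S ⇒ yBx ⇒ yASyx ⇒ yyySyx ⇒ yyyyBxyx ⇒ yyyyxxyx

yes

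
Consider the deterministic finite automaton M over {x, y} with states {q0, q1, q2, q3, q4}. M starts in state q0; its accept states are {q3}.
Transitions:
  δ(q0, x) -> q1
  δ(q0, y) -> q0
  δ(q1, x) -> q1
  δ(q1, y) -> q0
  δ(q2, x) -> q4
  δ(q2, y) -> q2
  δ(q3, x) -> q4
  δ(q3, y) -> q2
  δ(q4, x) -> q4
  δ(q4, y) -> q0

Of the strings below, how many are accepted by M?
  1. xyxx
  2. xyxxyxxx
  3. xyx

xyxx: rejected
xyxxyxxx: rejected
xyx: rejected

0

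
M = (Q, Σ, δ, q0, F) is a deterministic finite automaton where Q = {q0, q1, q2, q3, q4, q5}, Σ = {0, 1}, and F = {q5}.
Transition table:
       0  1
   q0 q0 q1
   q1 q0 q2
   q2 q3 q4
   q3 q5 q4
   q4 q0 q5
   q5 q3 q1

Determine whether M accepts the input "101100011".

q0 --1--> q1
q1 --0--> q0
q0 --1--> q1
q1 --1--> q2
q2 --0--> q3
q3 --0--> q5
q5 --0--> q3
q3 --1--> q4
q4 --1--> q5
End in state q5, which is an accepting state.

accepted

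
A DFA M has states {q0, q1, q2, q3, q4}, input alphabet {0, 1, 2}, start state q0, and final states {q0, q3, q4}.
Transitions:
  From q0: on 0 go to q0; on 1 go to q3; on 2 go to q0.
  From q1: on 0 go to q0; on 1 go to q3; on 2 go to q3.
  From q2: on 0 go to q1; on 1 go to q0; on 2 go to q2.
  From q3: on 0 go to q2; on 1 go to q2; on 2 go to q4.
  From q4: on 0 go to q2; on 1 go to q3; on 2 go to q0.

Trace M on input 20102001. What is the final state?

q3

q0 --2--> q0
q0 --0--> q0
q0 --1--> q3
q3 --0--> q2
q2 --2--> q2
q2 --0--> q1
q1 --0--> q0
q0 --1--> q3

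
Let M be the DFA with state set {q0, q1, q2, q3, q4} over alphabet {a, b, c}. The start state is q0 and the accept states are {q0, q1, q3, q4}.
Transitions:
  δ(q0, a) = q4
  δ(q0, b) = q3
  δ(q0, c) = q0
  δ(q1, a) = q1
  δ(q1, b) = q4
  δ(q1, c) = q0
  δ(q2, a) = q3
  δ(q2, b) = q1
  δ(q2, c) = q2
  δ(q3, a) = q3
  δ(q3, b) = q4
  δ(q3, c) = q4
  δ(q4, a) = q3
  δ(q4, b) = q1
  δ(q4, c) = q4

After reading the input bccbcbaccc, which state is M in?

q4

q0 --b--> q3
q3 --c--> q4
q4 --c--> q4
q4 --b--> q1
q1 --c--> q0
q0 --b--> q3
q3 --a--> q3
q3 --c--> q4
q4 --c--> q4
q4 --c--> q4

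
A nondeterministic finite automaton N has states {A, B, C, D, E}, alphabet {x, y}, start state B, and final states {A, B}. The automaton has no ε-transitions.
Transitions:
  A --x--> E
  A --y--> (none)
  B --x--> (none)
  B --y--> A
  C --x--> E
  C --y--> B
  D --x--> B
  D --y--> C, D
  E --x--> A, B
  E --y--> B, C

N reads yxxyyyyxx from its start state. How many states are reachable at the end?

Start: {B}
read y: {A}
read x: {E}
read x: {A, B}
read y: {A}
read y: {}
The reachable set is empty and stays empty for the remaining 4 symbols.
Final reachable set {} has 0 states.

0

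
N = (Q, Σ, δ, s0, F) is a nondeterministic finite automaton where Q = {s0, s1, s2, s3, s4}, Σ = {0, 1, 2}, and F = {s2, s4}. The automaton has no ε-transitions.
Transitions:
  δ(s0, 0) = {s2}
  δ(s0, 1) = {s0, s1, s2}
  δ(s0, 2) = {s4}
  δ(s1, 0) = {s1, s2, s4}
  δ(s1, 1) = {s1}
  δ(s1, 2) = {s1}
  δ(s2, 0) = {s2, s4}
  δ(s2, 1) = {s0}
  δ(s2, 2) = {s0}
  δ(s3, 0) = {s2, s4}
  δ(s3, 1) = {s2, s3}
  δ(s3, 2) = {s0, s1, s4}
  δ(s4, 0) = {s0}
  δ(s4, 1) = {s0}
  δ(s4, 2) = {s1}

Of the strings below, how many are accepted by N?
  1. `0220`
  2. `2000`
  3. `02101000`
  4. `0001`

3

`0220`: rejected
`2000`: accepted
`02101000`: accepted
`0001`: accepted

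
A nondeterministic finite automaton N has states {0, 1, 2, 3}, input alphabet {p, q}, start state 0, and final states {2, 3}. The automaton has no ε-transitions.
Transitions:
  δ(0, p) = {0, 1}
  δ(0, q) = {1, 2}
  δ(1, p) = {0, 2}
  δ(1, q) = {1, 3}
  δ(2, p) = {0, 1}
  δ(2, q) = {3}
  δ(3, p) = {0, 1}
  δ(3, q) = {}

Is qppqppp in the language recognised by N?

Start: {0}
read q: {1, 2}
read p: {0, 1, 2}
read p: {0, 1, 2}
read q: {1, 2, 3}
read p: {0, 1, 2}
read p: {0, 1, 2}
read p: {0, 1, 2}
Reachable ∩ accepting = {2} — nonempty.

accepted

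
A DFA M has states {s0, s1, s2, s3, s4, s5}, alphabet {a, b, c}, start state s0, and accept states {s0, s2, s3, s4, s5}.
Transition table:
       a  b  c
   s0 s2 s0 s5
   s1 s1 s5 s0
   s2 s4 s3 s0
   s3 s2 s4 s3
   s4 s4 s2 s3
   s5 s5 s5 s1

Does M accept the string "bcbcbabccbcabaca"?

s0 --b--> s0
s0 --c--> s5
s5 --b--> s5
s5 --c--> s1
s1 --b--> s5
s5 --a--> s5
s5 --b--> s5
s5 --c--> s1
s1 --c--> s0
s0 --b--> s0
s0 --c--> s5
s5 --a--> s5
s5 --b--> s5
s5 --a--> s5
s5 --c--> s1
s1 --a--> s1
End in state s1, which is not an accepting state.

rejected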